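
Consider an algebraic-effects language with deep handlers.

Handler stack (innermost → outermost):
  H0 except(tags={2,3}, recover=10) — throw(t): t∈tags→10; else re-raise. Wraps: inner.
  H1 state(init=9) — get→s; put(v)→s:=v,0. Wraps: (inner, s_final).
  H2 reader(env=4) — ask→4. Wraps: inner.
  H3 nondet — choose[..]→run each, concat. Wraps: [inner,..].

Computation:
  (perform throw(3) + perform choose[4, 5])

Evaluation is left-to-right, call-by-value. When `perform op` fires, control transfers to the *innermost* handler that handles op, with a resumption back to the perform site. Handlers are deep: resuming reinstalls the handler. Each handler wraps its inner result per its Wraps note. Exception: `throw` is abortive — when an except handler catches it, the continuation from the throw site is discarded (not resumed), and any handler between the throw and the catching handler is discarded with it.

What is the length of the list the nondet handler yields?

Answer: 1

Working:
throw(3) @ H0 caught ⇒ 10
H1 returns (10, 9)
H2 returns (10, 9)
H3 returns [(10, 9)]
= [(10, 9)]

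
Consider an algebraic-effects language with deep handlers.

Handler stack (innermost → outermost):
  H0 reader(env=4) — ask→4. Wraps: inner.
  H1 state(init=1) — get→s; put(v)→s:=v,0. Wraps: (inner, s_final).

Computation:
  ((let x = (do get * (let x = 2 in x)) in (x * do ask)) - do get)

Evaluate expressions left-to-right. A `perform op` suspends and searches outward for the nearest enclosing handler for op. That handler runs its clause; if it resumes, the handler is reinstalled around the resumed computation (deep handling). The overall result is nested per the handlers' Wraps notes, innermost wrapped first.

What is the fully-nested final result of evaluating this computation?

Evaluation trace:
get @ H1 ⇒ 1
ask @ H0 ⇒ 4
get @ H1 ⇒ 1
H0 returns 7
H1 returns (7, 1)
= (7, 1)

Answer: (7, 1)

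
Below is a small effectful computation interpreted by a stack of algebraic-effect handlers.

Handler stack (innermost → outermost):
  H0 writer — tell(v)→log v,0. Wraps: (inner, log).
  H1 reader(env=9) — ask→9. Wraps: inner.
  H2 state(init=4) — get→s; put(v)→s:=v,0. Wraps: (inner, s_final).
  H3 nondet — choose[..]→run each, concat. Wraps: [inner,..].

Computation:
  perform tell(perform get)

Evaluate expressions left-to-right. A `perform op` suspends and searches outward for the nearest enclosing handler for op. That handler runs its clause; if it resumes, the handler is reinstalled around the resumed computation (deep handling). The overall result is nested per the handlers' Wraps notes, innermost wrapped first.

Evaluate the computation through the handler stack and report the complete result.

Answer: [((0, (4)), 4)]

Working:
get @ H2 ⇒ 4
tell(4) @ H0 ⇒ log+=4
H0 returns (0, (4))
H1 returns (0, (4))
H2 returns ((0, (4)), 4)
H3 returns [((0, (4)), 4)]
= [((0, (4)), 4)]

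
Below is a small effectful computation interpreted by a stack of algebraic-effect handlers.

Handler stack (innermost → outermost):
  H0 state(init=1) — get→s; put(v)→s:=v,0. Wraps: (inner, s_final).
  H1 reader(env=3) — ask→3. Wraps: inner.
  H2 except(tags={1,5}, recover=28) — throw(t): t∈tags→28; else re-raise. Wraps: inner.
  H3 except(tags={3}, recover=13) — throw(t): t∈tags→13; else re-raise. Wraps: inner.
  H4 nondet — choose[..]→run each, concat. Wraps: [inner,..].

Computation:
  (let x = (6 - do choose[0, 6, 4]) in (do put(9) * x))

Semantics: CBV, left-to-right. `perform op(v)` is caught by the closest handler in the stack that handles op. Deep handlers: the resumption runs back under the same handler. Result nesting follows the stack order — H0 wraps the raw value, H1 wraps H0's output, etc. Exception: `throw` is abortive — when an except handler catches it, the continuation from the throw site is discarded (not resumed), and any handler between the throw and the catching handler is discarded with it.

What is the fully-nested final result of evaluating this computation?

Evaluation trace:
choose[0, 6, 4] @ H4
  branch[0] choose=0:
    put(9) @ H0 ⇒ s:=9
    H0 returns (0, 9)
    H1 returns (0, 9)
    H2 returns (0, 9)
    H3 returns (0, 9)
    H4 returns [(0, 9)]
  branch[1] choose=6:
    put(9) @ H0 ⇒ s:=9
    H0 returns (0, 9)
    H1 returns (0, 9)
    H2 returns (0, 9)
    H3 returns (0, 9)
    H4 returns [(0, 9)]
  branch[2] choose=4:
    put(9) @ H0 ⇒ s:=9
    H0 returns (0, 9)
    H1 returns (0, 9)
    H2 returns (0, 9)
    H3 returns (0, 9)
    H4 returns [(0, 9)]
= [(0, 9), (0, 9), (0, 9)]

Answer: [(0, 9), (0, 9), (0, 9)]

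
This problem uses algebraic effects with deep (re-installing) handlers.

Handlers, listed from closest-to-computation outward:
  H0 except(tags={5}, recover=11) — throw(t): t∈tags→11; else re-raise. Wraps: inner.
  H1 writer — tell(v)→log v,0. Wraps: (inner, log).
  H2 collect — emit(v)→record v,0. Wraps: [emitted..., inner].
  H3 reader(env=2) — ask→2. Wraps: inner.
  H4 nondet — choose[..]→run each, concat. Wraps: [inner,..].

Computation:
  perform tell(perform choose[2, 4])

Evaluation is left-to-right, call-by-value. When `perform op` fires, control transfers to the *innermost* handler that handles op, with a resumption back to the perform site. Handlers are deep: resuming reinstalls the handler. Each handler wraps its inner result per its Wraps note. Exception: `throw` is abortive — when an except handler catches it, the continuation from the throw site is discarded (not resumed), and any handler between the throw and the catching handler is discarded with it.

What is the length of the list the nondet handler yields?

Answer: 2

Working:
choose[2, 4] @ H4
  branch[0] choose=2:
    tell(2) @ H1 ⇒ log+=2
    H0 returns 0
    H1 returns (0, (2))
    H2 returns [(0, (2))]
    H3 returns [(0, (2))]
    H4 returns [[(0, (2))]]
  branch[1] choose=4:
    tell(4) @ H1 ⇒ log+=4
    H0 returns 0
    H1 returns (0, (4))
    H2 returns [(0, (4))]
    H3 returns [(0, (4))]
    H4 returns [[(0, (4))]]
= [[(0, (2))], [(0, (4))]]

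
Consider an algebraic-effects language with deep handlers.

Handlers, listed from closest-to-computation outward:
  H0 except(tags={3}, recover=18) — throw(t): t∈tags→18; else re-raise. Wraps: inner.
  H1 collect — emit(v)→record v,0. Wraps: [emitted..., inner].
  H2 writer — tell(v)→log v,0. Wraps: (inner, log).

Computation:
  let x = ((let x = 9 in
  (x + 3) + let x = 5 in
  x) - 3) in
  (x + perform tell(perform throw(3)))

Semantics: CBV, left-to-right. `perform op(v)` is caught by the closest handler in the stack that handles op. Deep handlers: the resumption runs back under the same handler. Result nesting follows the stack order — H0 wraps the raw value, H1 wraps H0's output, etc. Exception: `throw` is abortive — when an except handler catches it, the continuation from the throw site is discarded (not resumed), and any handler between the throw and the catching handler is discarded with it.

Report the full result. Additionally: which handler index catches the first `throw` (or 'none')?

Step-by-step:
throw(3) @ H0 caught ⇒ 18
H1 returns [18]
H2 returns ([18], ())
= ([18], ())

Answer: ([18], ()) ; first throw caught by: H0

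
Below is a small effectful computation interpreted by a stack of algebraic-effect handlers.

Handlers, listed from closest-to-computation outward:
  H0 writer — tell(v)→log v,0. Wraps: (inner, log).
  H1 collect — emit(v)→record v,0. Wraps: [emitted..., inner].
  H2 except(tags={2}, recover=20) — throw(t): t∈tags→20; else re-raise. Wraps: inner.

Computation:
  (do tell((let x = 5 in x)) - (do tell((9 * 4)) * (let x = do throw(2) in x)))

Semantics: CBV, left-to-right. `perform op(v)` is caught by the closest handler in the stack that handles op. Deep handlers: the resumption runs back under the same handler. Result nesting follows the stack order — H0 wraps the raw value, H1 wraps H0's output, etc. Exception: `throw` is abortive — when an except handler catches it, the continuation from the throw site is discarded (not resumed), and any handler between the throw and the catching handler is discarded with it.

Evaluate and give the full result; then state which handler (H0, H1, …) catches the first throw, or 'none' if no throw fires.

Answer: 20 ; first throw caught by: H2

Working:
tell(5) @ H0 ⇒ log+=5
tell(36) @ H0 ⇒ log+=36
throw(2) @ H2 caught ⇒ 20
= 20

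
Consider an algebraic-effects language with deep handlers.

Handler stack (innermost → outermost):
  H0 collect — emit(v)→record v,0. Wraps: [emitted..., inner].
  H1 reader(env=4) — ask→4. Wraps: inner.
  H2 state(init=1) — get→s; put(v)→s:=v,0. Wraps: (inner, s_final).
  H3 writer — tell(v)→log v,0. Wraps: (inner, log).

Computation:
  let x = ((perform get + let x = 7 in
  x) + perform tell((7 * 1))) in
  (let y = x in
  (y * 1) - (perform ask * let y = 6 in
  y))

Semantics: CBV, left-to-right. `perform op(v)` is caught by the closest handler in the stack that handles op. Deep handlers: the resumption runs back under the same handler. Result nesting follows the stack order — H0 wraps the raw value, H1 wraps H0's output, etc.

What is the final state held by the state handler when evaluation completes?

Answer: 1

Evaluation trace:
get @ H2 ⇒ 1
tell(7) @ H3 ⇒ log+=7
ask @ H1 ⇒ 4
H0 returns [-16]
H1 returns [-16]
H2 returns ([-16], 1)
H3 returns (([-16], 1), (7))
= (([-16], 1), (7))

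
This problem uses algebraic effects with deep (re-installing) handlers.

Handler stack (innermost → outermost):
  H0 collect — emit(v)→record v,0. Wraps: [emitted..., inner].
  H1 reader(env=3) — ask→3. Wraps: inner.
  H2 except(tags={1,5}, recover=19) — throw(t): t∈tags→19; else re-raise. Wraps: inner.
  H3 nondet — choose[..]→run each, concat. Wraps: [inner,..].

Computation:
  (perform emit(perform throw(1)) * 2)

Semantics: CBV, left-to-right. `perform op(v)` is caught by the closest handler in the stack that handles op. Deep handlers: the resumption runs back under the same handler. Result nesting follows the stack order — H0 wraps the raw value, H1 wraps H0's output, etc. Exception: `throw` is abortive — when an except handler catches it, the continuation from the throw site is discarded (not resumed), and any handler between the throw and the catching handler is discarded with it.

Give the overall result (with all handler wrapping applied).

Answer: [19]

Step-by-step:
throw(1) @ H2 caught ⇒ 19
H3 returns [19]
= [19]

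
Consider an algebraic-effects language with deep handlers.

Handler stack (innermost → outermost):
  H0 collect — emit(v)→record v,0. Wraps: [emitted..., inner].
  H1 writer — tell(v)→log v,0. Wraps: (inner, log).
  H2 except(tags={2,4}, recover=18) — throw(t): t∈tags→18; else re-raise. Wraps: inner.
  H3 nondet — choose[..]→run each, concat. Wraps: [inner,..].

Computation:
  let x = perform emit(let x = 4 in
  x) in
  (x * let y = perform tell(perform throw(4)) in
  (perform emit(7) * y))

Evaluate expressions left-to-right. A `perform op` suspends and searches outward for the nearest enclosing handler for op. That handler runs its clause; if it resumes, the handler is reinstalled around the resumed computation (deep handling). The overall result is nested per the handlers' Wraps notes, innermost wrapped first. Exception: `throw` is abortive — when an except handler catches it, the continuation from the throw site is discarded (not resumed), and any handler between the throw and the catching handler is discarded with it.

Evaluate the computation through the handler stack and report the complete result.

Step-by-step:
emit(4) @ H0 ⇒ out+=4
throw(4) @ H2 caught ⇒ 18
H3 returns [18]
= [18]

Answer: [18]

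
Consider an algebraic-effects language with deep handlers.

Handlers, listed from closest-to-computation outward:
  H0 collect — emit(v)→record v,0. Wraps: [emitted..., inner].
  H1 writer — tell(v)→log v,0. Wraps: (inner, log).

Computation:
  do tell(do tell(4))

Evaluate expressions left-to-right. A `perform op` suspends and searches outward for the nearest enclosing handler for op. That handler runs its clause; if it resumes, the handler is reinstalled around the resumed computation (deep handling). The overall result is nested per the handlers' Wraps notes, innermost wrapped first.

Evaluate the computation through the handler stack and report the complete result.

Evaluation trace:
tell(4) @ H1 ⇒ log+=4
tell(0) @ H1 ⇒ log+=0
H0 returns [0]
H1 returns ([0], (4, 0))
= ([0], (4, 0))

Answer: ([0], (4, 0))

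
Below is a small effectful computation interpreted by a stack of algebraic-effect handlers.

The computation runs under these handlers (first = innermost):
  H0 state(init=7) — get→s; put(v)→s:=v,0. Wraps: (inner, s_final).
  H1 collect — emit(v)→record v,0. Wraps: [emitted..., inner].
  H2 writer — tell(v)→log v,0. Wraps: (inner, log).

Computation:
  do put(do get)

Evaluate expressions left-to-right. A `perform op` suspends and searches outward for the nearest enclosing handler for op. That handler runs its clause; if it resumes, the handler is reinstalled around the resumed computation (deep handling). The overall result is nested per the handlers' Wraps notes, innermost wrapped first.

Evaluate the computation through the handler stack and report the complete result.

Answer: ([(0, 7)], ())

Step-by-step:
get @ H0 ⇒ 7
put(7) @ H0 ⇒ s:=7
H0 returns (0, 7)
H1 returns [(0, 7)]
H2 returns ([(0, 7)], ())
= ([(0, 7)], ())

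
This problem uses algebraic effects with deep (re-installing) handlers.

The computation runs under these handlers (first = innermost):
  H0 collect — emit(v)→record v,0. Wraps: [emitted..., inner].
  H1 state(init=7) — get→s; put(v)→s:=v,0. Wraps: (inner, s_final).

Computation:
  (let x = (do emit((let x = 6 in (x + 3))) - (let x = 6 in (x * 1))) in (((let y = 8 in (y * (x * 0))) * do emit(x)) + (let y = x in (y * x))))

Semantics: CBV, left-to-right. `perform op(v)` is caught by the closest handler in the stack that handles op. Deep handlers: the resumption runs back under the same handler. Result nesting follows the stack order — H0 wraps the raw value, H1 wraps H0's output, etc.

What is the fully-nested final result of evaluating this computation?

Answer: ([9, -6, 36], 7)

Evaluation trace:
emit(9) @ H0 ⇒ out+=9
emit(-6) @ H0 ⇒ out+=-6
H0 returns [9, -6, 36]
H1 returns ([9, -6, 36], 7)
= ([9, -6, 36], 7)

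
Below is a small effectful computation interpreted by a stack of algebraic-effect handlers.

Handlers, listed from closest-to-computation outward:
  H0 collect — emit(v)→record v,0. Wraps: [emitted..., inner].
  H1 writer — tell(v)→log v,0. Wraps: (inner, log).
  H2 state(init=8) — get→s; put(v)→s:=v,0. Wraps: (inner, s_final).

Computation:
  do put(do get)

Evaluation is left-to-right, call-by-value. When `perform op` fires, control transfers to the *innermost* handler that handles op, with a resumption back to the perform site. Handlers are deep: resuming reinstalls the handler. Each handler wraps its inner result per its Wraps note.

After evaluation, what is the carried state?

Step-by-step:
get @ H2 ⇒ 8
put(8) @ H2 ⇒ s:=8
H0 returns [0]
H1 returns ([0], ())
H2 returns (([0], ()), 8)
= (([0], ()), 8)

Answer: 8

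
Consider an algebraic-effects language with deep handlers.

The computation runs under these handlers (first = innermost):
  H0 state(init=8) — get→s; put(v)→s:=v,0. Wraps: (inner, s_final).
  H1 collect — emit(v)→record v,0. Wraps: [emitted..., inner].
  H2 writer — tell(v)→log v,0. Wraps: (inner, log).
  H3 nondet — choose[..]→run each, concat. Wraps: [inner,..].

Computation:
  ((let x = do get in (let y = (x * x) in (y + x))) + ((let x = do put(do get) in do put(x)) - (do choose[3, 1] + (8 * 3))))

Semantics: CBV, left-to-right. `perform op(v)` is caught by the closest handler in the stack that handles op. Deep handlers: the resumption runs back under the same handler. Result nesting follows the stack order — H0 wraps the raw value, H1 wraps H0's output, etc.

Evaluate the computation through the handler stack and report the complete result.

Step-by-step:
get @ H0 ⇒ 8
get @ H0 ⇒ 8
put(8) @ H0 ⇒ s:=8
put(0) @ H0 ⇒ s:=0
choose[3, 1] @ H3
  branch[0] choose=3:
    H0 returns (45, 0)
    H1 returns [(45, 0)]
    H2 returns ([(45, 0)], ())
    H3 returns [([(45, 0)], ())]
  branch[1] choose=1:
    H0 returns (47, 0)
    H1 returns [(47, 0)]
    H2 returns ([(47, 0)], ())
    H3 returns [([(47, 0)], ())]
= [([(45, 0)], ()), ([(47, 0)], ())]

Answer: [([(45, 0)], ()), ([(47, 0)], ())]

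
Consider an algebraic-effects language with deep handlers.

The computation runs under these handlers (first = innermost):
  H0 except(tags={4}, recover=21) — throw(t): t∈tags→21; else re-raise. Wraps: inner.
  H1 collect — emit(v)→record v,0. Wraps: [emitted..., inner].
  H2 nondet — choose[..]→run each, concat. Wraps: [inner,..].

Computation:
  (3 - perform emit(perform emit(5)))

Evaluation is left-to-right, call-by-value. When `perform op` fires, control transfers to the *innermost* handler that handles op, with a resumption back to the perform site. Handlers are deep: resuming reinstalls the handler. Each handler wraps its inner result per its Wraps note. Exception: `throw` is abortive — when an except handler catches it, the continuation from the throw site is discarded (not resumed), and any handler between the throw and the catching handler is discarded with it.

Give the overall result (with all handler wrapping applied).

Answer: [[5, 0, 3]]

Working:
emit(5) @ H1 ⇒ out+=5
emit(0) @ H1 ⇒ out+=0
H0 returns 3
H1 returns [5, 0, 3]
H2 returns [[5, 0, 3]]
= [[5, 0, 3]]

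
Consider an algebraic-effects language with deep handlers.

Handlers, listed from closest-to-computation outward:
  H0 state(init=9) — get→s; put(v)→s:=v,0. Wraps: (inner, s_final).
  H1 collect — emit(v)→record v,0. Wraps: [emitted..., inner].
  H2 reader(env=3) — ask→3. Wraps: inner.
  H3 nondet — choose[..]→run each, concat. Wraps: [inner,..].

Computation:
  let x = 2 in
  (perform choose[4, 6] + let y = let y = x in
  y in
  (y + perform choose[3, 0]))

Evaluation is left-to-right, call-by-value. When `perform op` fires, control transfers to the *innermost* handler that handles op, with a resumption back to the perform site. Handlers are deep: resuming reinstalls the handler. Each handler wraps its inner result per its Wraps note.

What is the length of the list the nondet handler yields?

Evaluation trace:
choose[4, 6] @ H3
  branch[0] choose=4:
    choose[3, 0] @ H3
      branch[0] choose=3:
        H0 returns (9, 9)
        H1 returns [(9, 9)]
        H2 returns [(9, 9)]
        H3 returns [[(9, 9)]]
      branch[1] choose=0:
        H0 returns (6, 9)
        H1 returns [(6, 9)]
        H2 returns [(6, 9)]
        H3 returns [[(6, 9)]]
  branch[1] choose=6:
    choose[3, 0] @ H3
      branch[0] choose=3:
        H0 returns (11, 9)
        H1 returns [(11, 9)]
        H2 returns [(11, 9)]
        H3 returns [[(11, 9)]]
      branch[1] choose=0:
        H0 returns (8, 9)
        H1 returns [(8, 9)]
        H2 returns [(8, 9)]
        H3 returns [[(8, 9)]]
= [[(9, 9)], [(6, 9)], [(11, 9)], [(8, 9)]]

Answer: 4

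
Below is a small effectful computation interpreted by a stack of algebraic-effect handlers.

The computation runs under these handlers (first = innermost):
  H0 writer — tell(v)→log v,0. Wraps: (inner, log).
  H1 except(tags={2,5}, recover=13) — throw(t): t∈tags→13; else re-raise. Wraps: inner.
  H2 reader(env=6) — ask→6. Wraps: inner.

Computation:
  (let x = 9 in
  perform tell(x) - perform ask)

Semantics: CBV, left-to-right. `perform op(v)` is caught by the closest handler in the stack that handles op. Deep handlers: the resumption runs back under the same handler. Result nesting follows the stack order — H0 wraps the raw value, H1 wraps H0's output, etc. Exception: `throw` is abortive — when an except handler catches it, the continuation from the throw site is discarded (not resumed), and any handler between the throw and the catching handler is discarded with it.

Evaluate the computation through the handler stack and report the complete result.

Evaluation trace:
tell(9) @ H0 ⇒ log+=9
ask @ H2 ⇒ 6
H0 returns (-6, (9))
H1 returns (-6, (9))
H2 returns (-6, (9))
= (-6, (9))

Answer: (-6, (9))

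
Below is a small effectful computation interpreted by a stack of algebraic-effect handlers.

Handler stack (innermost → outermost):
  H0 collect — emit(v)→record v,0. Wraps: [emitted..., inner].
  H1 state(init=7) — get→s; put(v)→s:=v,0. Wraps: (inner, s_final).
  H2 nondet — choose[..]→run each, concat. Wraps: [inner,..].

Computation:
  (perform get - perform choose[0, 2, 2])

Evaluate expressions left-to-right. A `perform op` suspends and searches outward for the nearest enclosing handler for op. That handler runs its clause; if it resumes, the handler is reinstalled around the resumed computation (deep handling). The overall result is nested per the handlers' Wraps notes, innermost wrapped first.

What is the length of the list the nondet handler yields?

Step-by-step:
get @ H1 ⇒ 7
choose[0, 2, 2] @ H2
  branch[0] choose=0:
    H0 returns [7]
    H1 returns ([7], 7)
    H2 returns [([7], 7)]
  branch[1] choose=2:
    H0 returns [5]
    H1 returns ([5], 7)
    H2 returns [([5], 7)]
  branch[2] choose=2:
    H0 returns [5]
    H1 returns ([5], 7)
    H2 returns [([5], 7)]
= [([7], 7), ([5], 7), ([5], 7)]

Answer: 3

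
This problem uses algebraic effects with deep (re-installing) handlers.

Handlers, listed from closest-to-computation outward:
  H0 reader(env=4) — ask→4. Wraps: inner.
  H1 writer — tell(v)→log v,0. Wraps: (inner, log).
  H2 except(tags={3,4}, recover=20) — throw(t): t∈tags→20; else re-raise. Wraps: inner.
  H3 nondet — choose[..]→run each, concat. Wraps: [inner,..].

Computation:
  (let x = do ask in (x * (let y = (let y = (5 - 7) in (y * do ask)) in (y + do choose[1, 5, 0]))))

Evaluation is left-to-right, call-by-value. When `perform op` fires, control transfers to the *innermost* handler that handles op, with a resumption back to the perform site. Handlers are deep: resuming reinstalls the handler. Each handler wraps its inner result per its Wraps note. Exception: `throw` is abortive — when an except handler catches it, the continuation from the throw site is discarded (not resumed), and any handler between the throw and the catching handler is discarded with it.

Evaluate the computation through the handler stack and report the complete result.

Answer: [(-28, ()), (-12, ()), (-32, ())]

Working:
ask @ H0 ⇒ 4
ask @ H0 ⇒ 4
choose[1, 5, 0] @ H3
  branch[0] choose=1:
    H0 returns -28
    H1 returns (-28, ())
    H2 returns (-28, ())
    H3 returns [(-28, ())]
  branch[1] choose=5:
    H0 returns -12
    H1 returns (-12, ())
    H2 returns (-12, ())
    H3 returns [(-12, ())]
  branch[2] choose=0:
    H0 returns -32
    H1 returns (-32, ())
    H2 returns (-32, ())
    H3 returns [(-32, ())]
= [(-28, ()), (-12, ()), (-32, ())]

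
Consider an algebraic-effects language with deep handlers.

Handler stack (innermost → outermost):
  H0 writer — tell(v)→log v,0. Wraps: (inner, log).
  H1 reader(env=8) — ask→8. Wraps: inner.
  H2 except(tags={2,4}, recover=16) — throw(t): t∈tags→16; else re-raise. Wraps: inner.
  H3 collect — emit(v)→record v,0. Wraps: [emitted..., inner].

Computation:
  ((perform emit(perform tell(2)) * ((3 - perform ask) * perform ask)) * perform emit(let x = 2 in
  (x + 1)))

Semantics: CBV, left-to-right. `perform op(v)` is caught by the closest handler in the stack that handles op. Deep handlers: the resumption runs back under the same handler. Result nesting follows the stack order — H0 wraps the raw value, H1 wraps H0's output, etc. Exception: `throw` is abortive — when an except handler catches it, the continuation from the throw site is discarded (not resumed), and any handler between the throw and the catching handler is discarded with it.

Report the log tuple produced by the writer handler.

Evaluation trace:
tell(2) @ H0 ⇒ log+=2
emit(0) @ H3 ⇒ out+=0
ask @ H1 ⇒ 8
ask @ H1 ⇒ 8
emit(3) @ H3 ⇒ out+=3
H0 returns (0, (2))
H1 returns (0, (2))
H2 returns (0, (2))
H3 returns [0, 3, (0, (2))]
= [0, 3, (0, (2))]

Answer: (2)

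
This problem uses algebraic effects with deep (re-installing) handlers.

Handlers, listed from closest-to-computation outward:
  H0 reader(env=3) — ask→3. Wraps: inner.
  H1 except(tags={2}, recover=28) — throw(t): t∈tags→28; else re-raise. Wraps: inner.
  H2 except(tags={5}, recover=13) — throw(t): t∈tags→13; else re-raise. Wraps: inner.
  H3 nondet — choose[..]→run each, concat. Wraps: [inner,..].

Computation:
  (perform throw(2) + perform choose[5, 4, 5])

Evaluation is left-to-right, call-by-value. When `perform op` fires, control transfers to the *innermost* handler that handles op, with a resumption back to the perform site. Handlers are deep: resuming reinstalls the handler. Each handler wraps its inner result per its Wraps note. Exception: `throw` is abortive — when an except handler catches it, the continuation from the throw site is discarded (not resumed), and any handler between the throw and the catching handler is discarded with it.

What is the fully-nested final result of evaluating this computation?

Evaluation trace:
throw(2) @ H1 caught ⇒ 28
H2 returns 28
H3 returns [28]
= [28]

Answer: [28]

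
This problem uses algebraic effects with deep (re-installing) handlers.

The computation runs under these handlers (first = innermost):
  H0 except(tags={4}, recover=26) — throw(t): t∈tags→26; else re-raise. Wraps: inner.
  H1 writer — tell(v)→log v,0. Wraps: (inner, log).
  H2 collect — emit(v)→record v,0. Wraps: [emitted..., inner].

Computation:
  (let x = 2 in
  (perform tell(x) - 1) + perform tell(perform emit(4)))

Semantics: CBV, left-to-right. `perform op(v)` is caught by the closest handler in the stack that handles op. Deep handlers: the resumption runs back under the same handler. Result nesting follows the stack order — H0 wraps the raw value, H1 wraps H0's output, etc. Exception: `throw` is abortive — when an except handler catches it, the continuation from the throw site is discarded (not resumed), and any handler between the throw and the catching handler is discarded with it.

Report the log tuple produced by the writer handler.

Answer: (2, 0)

Evaluation trace:
tell(2) @ H1 ⇒ log+=2
emit(4) @ H2 ⇒ out+=4
tell(0) @ H1 ⇒ log+=0
H0 returns -1
H1 returns (-1, (2, 0))
H2 returns [4, (-1, (2, 0))]
= [4, (-1, (2, 0))]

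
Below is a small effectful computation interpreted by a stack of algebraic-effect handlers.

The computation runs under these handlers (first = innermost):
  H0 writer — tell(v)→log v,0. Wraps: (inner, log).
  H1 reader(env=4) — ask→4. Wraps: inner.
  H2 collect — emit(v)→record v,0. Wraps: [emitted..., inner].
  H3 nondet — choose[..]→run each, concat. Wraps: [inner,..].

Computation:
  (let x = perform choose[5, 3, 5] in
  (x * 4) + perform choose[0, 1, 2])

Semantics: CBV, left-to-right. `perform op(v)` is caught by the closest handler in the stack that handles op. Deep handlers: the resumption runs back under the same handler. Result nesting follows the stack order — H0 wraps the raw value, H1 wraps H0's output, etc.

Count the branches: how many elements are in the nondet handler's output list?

Answer: 9

Step-by-step:
choose[5, 3, 5] @ H3
  branch[0] choose=5:
    choose[0, 1, 2] @ H3
      branch[0] choose=0:
        H0 returns (20, ())
        H1 returns (20, ())
        H2 returns [(20, ())]
        H3 returns [[(20, ())]]
      branch[1] choose=1:
        H0 returns (21, ())
        H1 returns (21, ())
        H2 returns [(21, ())]
        H3 returns [[(21, ())]]
      branch[2] choose=2:
        H0 returns (22, ())
        H1 returns (22, ())
        H2 returns [(22, ())]
        H3 returns [[(22, ())]]
  branch[1] choose=3:
    choose[0, 1, 2] @ H3
      branch[0] choose=0:
        H0 returns (12, ())
        H1 returns (12, ())
        H2 returns [(12, ())]
        H3 returns [[(12, ())]]
      branch[1] choose=1:
        H0 returns (13, ())
        H1 returns (13, ())
        H2 returns [(13, ())]
        H3 returns [[(13, ())]]
      branch[2] choose=2:
        H0 returns (14, ())
        H1 returns (14, ())
        H2 returns [(14, ())]
        H3 returns [[(14, ())]]
  branch[2] choose=5:
    choose[0, 1, 2] @ H3
      branch[0] choose=0:
        H0 returns (20, ())
        H1 returns (20, ())
        H2 returns [(20, ())]
        H3 returns [[(20, ())]]
      branch[1] choose=1:
        H0 returns (21, ())
        H1 returns (21, ())
        H2 returns [(21, ())]
        H3 returns [[(21, ())]]
      branch[2] choose=2:
        H0 returns (22, ())
        H1 returns (22, ())
        H2 returns [(22, ())]
        H3 returns [[(22, ())]]
= [[(20, ())], [(21, ())], [(22, ())], [(12, ())], [(13, ())], [(14, ())], [(20, ())], [(21, ())], [(22, ())]]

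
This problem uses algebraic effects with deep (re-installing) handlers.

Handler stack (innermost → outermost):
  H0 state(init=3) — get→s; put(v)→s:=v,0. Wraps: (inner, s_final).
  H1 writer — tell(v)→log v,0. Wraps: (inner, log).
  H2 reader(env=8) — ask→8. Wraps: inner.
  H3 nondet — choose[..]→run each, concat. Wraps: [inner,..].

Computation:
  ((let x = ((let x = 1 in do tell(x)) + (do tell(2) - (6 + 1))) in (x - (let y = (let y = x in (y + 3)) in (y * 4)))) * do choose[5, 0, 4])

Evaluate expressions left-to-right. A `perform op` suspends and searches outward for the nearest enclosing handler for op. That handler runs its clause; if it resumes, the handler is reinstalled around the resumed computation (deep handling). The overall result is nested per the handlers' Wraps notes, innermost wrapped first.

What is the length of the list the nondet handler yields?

Answer: 3

Working:
tell(1) @ H1 ⇒ log+=1
tell(2) @ H1 ⇒ log+=2
choose[5, 0, 4] @ H3
  branch[0] choose=5:
    H0 returns (45, 3)
    H1 returns ((45, 3), (1, 2))
    H2 returns ((45, 3), (1, 2))
    H3 returns [((45, 3), (1, 2))]
  branch[1] choose=0:
    H0 returns (0, 3)
    H1 returns ((0, 3), (1, 2))
    H2 returns ((0, 3), (1, 2))
    H3 returns [((0, 3), (1, 2))]
  branch[2] choose=4:
    H0 returns (36, 3)
    H1 returns ((36, 3), (1, 2))
    H2 returns ((36, 3), (1, 2))
    H3 returns [((36, 3), (1, 2))]
= [((45, 3), (1, 2)), ((0, 3), (1, 2)), ((36, 3), (1, 2))]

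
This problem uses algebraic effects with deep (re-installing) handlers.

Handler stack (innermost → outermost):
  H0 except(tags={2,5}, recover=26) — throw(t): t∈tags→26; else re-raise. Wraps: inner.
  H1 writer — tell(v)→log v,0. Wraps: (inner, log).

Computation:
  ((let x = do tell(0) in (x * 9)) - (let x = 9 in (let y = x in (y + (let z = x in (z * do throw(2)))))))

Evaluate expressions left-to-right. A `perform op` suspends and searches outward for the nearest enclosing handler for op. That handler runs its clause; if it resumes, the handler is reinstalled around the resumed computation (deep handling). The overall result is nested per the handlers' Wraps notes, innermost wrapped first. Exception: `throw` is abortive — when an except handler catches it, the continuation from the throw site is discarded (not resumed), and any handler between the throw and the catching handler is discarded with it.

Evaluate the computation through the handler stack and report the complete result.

Evaluation trace:
tell(0) @ H1 ⇒ log+=0
throw(2) @ H0 caught ⇒ 26
H1 returns (26, (0))
= (26, (0))

Answer: (26, (0))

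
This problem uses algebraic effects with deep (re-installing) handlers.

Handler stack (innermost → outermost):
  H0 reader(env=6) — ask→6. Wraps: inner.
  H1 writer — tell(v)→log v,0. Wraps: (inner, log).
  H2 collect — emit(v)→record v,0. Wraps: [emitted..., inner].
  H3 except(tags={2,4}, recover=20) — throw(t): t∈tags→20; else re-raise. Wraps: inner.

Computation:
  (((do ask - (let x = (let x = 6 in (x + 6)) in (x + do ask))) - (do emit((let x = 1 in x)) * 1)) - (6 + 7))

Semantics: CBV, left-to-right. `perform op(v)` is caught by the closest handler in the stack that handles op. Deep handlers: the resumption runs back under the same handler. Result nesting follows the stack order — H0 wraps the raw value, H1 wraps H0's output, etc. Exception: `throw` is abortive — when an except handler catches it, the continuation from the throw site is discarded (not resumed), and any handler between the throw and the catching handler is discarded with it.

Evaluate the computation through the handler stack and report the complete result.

Working:
ask @ H0 ⇒ 6
ask @ H0 ⇒ 6
emit(1) @ H2 ⇒ out+=1
H0 returns -25
H1 returns (-25, ())
H2 returns [1, (-25, ())]
H3 returns [1, (-25, ())]
= [1, (-25, ())]

Answer: [1, (-25, ())]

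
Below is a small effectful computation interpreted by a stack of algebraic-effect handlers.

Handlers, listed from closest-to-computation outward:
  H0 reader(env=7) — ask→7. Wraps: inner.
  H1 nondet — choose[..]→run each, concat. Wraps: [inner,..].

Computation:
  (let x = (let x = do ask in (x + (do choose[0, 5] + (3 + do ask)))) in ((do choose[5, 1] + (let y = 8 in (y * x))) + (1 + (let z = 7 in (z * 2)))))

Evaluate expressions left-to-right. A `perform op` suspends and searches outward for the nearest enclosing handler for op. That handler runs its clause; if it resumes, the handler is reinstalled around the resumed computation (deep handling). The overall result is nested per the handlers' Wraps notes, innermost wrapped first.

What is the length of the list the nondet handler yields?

Answer: 4

Step-by-step:
ask @ H0 ⇒ 7
choose[0, 5] @ H1
  branch[0] choose=0:
    ask @ H0 ⇒ 7
    choose[5, 1] @ H1
      branch[0] choose=5:
        H0 returns 156
        H1 returns [156]
      branch[1] choose=1:
        H0 returns 152
        H1 returns [152]
  branch[1] choose=5:
    ask @ H0 ⇒ 7
    choose[5, 1] @ H1
      branch[0] choose=5:
        H0 returns 196
        H1 returns [196]
      branch[1] choose=1:
        H0 returns 192
        H1 returns [192]
= [156, 152, 196, 192]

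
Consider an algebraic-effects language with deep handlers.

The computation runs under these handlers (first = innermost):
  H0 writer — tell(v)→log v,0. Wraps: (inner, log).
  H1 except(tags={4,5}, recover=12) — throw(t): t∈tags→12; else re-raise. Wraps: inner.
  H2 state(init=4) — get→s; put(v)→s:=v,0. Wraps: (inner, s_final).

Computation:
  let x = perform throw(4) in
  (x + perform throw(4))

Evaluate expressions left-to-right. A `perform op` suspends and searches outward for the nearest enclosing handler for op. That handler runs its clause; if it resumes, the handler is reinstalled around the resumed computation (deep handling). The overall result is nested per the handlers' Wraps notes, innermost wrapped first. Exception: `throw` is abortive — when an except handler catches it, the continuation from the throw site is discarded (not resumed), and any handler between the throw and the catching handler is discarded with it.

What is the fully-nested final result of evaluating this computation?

Working:
throw(4) @ H1 caught ⇒ 12
H2 returns (12, 4)
= (12, 4)

Answer: (12, 4)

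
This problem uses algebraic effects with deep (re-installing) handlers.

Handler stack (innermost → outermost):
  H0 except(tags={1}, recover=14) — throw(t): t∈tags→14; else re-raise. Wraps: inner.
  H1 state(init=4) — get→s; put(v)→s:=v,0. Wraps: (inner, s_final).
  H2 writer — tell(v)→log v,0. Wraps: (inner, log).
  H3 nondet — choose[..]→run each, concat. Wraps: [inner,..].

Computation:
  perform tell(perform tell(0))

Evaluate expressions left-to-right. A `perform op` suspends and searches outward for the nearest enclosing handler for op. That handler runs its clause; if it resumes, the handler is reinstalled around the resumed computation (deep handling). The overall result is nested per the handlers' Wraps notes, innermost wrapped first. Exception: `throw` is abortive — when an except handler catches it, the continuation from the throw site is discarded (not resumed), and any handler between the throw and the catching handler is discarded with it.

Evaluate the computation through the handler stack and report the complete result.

Working:
tell(0) @ H2 ⇒ log+=0
tell(0) @ H2 ⇒ log+=0
H0 returns 0
H1 returns (0, 4)
H2 returns ((0, 4), (0, 0))
H3 returns [((0, 4), (0, 0))]
= [((0, 4), (0, 0))]

Answer: [((0, 4), (0, 0))]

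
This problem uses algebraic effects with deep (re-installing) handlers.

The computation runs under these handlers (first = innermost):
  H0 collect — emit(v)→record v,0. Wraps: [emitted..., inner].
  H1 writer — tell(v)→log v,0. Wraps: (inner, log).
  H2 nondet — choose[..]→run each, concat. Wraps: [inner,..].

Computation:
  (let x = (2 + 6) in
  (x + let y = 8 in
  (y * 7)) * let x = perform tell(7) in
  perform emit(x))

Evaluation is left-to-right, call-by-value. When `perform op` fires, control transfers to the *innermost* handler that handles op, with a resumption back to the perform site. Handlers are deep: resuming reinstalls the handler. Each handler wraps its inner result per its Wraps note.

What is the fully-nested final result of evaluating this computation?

Evaluation trace:
tell(7) @ H1 ⇒ log+=7
emit(0) @ H0 ⇒ out+=0
H0 returns [0, 0]
H1 returns ([0, 0], (7))
H2 returns [([0, 0], (7))]
= [([0, 0], (7))]

Answer: [([0, 0], (7))]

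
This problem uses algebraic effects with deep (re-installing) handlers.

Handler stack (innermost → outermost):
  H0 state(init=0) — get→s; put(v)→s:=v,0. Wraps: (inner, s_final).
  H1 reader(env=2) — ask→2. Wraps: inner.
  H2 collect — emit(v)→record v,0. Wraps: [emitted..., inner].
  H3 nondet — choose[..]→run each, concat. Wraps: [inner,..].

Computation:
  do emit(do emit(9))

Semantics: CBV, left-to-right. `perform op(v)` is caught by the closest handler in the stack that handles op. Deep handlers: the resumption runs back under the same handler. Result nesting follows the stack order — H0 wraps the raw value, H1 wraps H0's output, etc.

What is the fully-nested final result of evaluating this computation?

Answer: [[9, 0, (0, 0)]]

Working:
emit(9) @ H2 ⇒ out+=9
emit(0) @ H2 ⇒ out+=0
H0 returns (0, 0)
H1 returns (0, 0)
H2 returns [9, 0, (0, 0)]
H3 returns [[9, 0, (0, 0)]]
= [[9, 0, (0, 0)]]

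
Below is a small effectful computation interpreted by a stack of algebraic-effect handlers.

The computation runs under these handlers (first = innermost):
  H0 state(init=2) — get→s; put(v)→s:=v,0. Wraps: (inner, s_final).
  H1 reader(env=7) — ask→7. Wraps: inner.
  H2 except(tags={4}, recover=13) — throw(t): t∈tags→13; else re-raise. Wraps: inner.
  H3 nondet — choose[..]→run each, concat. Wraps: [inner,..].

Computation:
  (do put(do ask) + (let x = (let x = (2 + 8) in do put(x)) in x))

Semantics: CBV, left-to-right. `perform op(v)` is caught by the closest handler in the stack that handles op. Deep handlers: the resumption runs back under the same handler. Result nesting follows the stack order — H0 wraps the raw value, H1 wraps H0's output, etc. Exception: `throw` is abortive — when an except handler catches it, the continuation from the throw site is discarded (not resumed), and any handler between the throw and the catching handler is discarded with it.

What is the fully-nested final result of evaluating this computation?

Working:
ask @ H1 ⇒ 7
put(7) @ H0 ⇒ s:=7
put(10) @ H0 ⇒ s:=10
H0 returns (0, 10)
H1 returns (0, 10)
H2 returns (0, 10)
H3 returns [(0, 10)]
= [(0, 10)]

Answer: [(0, 10)]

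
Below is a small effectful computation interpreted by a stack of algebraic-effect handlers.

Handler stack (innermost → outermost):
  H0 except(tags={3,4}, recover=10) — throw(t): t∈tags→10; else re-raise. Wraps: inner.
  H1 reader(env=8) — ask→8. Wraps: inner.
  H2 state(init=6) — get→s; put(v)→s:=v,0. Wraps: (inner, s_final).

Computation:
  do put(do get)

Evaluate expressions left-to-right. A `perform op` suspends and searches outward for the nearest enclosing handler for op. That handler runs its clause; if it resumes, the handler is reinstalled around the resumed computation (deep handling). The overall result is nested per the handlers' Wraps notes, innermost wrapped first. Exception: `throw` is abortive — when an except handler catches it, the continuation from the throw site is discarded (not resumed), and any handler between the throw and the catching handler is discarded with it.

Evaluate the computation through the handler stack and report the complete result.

Evaluation trace:
get @ H2 ⇒ 6
put(6) @ H2 ⇒ s:=6
H0 returns 0
H1 returns 0
H2 returns (0, 6)
= (0, 6)

Answer: (0, 6)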